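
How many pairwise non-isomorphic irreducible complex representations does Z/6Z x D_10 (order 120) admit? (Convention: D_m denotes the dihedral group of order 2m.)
48

Working: The number of irreducible complex representations of a finite group equals its number of conjugacy classes. For a direct product, #classes(G x H) = #classes(G) * #classes(H). Z/6Z has 6 classes (abelian), D_10 has 8 classes, so 6 * 8 = 48, so Z/6Z x D_10 (order 120) has exactly 48 irreducible complex representations.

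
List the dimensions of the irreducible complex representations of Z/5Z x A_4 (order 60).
Dimensions: 1, 1, 1, 1, 1, 1, 1, 1, 1, 1, 1, 1, 1, 1, 1, 3, 3, 3, 3, 3

Details: There are 20 irreducibles (= number of conjugacy classes). Their dimensions d_i satisfy sum d_i^2 = |G| = 60: 1 + 1 + 1 + 1 + 1 + 1 + 1 + 1 + 1 + 1 + 1 + 1 + 1 + 1 + 1 + 9 + 9 + 9 + 9 + 9 = 60. (For the product with Z/5Z: each of the 5 1-dim characters of Z/5Z tensors with each irrep of A_4, giving 5 copies of each A_4-dimension.)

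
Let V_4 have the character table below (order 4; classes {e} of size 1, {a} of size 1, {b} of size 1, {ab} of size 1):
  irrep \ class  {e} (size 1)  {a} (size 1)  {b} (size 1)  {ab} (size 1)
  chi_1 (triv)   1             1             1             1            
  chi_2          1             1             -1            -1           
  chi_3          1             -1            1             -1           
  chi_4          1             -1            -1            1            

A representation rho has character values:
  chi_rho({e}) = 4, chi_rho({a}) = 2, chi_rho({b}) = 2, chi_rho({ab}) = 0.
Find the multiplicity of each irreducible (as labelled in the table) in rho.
Multiplicities: chi_1: 2, chi_2: 1, chi_3: 1, chi_4: 0.

Working: Use <chi_rho, chi> = (1/|G|) sum_C |C| * chi_rho(C) * conj(chi(C)) with |G| = 4 for each irreducible chi in the table:
  <chi_rho, chi_1> = (1/4)[1*(4)*conj(1) + 1*(2)*conj(1) + 1*(2)*conj(1) + 1*(0)*conj(1)]
      = (1/4)[(4) + (2) + (2) + (0)] = 8/4 = 2
  <chi_rho, chi_2> = (1/4)[1*(4)*conj(1) + 1*(2)*conj(1) + 1*(2)*conj(-1) + 1*(0)*conj(-1)]
      = (1/4)[(4) + (2) + (-2) + (0)] = 4/4 = 1
  <chi_rho, chi_3> = (1/4)[1*(4)*conj(1) + 1*(2)*conj(-1) + 1*(2)*conj(1) + 1*(0)*conj(-1)]
      = (1/4)[(4) + (-2) + (2) + (0)] = 4/4 = 1
  <chi_rho, chi_4> = (1/4)[1*(4)*conj(1) + 1*(2)*conj(-1) + 1*(2)*conj(-1) + 1*(0)*conj(1)]
      = (1/4)[(4) + (-2) + (-2) + (0)] = 0/4 = 0
Dimension check: dim(rho) = sum (mult * dim) = 2*1 + 1*1 + 1*1 + 0*1 = 4 = chi_rho(e) = 4.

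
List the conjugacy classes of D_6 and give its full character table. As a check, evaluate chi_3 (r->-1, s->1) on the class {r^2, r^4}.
Conjugacy classes: {e} of size 1, {r^3} of size 1, {r^1, r^5} of size 2, {r^2, r^4} of size 2, {s, sr^2, ...} of size 3, {sr, sr^3, ...} of size 3.
Character table:
  irrep \ class              {e} (size 1)  {r^3} (size 1)  {r^1, r^5} (size 2)  {r^2, r^4} (size 2)  {s, sr^2, ...} (size 3)  {sr, sr^3, ...} (size 3)
  chi_1 (triv)               1             1               1                    1                    1                        1                       
  chi_2 (sign: r->1, s->-1)  1             1               1                    1                    -1                       -1                      
  chi_3 (r->-1, s->1)        1             -1              -1                   1                    1                        -1                      
  chi_4 (r->-1, s->-1)       1             -1              -1                   1                    -1                       1                       
  chi_5 (2d, j=1)            2             -2              1                    -1                   0                        0                       
  chi_6 (2d, j=2)            2             2               -1                   -1                   0                        0                       

Spot check: chi_3 (r->-1, s->1) on {r^2, r^4} = 1.

Solution. D_6 has order 2*6 = 12 with 6 conjugacy classes, hence 6 irreducibles. Sum of squared dims 1 + 1 + 1 + 1 + 4 + 4 = 12 = |G|. Linear characters come from the abelianisation; the 2-dimensional irreps have character r^k -> 2*cos(2*pi*j*k/6), reflections -> 0.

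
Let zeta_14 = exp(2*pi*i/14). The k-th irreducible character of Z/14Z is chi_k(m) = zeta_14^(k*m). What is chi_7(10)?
chi_7(10) = zeta_14^70 = 1

Why: chi_7(10) = zeta_14^(7*10) = zeta_14^70. Since zeta_14^14 = 1, this equals zeta_14^0 = exp(2*pi*i*0/14) = 1.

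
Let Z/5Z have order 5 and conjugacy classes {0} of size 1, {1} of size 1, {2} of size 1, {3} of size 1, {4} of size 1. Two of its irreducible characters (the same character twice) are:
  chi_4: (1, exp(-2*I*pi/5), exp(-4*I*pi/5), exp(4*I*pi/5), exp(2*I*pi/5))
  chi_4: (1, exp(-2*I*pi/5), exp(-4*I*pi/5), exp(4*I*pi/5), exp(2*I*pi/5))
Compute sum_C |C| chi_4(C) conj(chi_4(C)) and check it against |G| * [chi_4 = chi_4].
Sum = 5 = |G| = 5; so <chi_4, chi_4> = 1 (norm-1 confirms irreducibility).

Justification: Compute term by term over conjugacy classes (|C| * chi_4(C) * conj(chi_4(C))):
  1*(1)*conj(1) + 1*(exp(-2*I*pi/5))*conj(exp(-2*I*pi/5)) + 1*(exp(-4*I*pi/5))*conj(exp(-4*I*pi/5)) + 1*(exp(4*I*pi/5))*conj(exp(4*I*pi/5)) + 1*(exp(2*I*pi/5))*conj(exp(2*I*pi/5))
  = (1) + (1) + (1) + (1) + (1)
  = 5.
(Exp terms are combined using exp(i*s)*conj(exp(i*t)) = exp(i*(s-t)), and sums of them are collapsed using the identity that for every m > 1 the m distinct m-th roots of unity sum to 0, e.g. 1 + exp(2*I*pi/3) + exp(-2*I*pi/3) = 0.)
Dividing by |G| = 5 gives 5/5 = 1, matching the row-orthogonality relation <chi_4, chi_4> = [chi_4 = chi_4].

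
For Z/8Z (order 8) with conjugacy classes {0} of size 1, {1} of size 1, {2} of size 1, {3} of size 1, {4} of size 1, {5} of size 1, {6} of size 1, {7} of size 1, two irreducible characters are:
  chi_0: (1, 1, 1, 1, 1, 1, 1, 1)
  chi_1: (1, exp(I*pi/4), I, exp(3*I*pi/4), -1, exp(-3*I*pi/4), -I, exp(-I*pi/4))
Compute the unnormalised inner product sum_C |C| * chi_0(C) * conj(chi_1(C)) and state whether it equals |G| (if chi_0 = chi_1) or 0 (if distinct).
Sum = 0; so <chi_0, chi_1> = 0 (distinct irreducibles are orthogonal).

Argument: Compute term by term over conjugacy classes (|C| * chi_0(C) * conj(chi_1(C))):
  1*(1)*conj(1) + 1*(1)*conj(exp(I*pi/4)) + 1*(1)*conj(I) + 1*(1)*conj(exp(3*I*pi/4)) + 1*(1)*conj(-1) + 1*(1)*conj(exp(-3*I*pi/4)) + 1*(1)*conj(-I) + 1*(1)*conj(exp(-I*pi/4))
  = (1) + (exp(-I*pi/4)) + (-I) + (exp(-3*I*pi/4)) + (-1) + (exp(3*I*pi/4)) + (I) + (exp(I*pi/4))
  = 0.
(Exp terms are combined using exp(i*s)*conj(exp(i*t)) = exp(i*(s-t)), and sums of them are collapsed using the identity that for every m > 1 the m distinct m-th roots of unity sum to 0, e.g. 1 + exp(2*I*pi/3) + exp(-2*I*pi/3) = 0.)
Dividing by |G| = 8 gives 0/8 = 0, matching the row-orthogonality relation <chi_0, chi_1> = [chi_0 = chi_1].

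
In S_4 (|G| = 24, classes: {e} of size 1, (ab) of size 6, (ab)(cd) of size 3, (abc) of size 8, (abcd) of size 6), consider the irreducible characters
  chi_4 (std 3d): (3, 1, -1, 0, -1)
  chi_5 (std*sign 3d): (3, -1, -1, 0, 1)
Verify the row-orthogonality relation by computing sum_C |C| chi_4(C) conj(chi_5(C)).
Sum = 0; so <chi_4, chi_5> = 0 (distinct irreducibles are orthogonal).

Why: Compute term by term over conjugacy classes (|C| * chi_4(C) * conj(chi_5(C))):
  1*(3)*conj(3) + 6*(1)*conj(-1) + 3*(-1)*conj(-1) + 8*(0)*conj(0) + 6*(-1)*conj(1)
  = (9) + (-6) + (3) + (0) + (-6)
  = 0.
Dividing by |G| = 24 gives 0/24 = 0, matching the row-orthogonality relation <chi_4, chi_5> = [chi_4 = chi_5].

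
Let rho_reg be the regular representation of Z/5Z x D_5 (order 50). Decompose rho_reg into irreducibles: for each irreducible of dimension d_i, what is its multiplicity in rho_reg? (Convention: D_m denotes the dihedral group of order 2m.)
Each irreducible V_i of dimension d_i appears with multiplicity d_i, i.e. rho_reg = (direct sum over all irreducibles V_i) d_i V_i. The irreducible dimensions for Z/5Z x D_5 are 1, 1, 1, 1, 1, 1, 1, 1, 1, 1, 2, 2, 2, 2, 2, 2, 2, 2, 2, 2: 10 irreducibles of dimension 1, each with multiplicity 1; 10 irreducibles of dimension 2, each with multiplicity 2. Total dimension 10*1*1 + 10*2*2 = 50 = |G|.

Argument: General theorem: in the regular representation of a finite group G, each irreducible appears with multiplicity equal to its dimension. Check: dim(rho_reg) = sum d_i^2 = 1 + 1 + 1 + 1 + 1 + 1 + 1 + 1 + 1 + 1 + 4 + 4 + 4 + 4 + 4 + 4 + 4 + 4 + 4 + 4 = 50 = |G|.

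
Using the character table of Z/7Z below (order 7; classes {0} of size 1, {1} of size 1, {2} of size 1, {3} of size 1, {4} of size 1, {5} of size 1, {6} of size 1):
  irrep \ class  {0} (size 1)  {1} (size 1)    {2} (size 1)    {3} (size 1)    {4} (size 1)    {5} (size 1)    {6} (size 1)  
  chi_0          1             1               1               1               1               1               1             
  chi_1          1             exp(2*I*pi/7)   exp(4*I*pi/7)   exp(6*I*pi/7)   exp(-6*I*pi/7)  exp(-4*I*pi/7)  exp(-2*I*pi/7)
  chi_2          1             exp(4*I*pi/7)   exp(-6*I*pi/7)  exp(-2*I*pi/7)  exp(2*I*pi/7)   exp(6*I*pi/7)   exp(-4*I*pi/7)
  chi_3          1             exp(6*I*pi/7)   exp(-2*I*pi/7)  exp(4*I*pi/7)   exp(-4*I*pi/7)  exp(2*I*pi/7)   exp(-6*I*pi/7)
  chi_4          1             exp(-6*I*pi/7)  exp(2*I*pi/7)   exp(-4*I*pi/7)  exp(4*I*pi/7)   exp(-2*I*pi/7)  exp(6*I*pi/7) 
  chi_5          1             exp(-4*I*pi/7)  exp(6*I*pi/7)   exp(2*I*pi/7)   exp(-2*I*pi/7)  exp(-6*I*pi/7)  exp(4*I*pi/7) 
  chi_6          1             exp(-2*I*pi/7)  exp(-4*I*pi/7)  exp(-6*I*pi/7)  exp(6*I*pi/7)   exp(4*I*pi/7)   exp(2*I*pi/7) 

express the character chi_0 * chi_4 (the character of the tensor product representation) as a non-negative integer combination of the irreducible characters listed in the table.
chi_0 tensor chi_4 = chi_4 (all other irreducibles have multiplicity 0).

Why: The character of a tensor product is the pointwise product (chi_0 * chi_4)(C) = chi_0(C) * chi_4(C):
  {0}: (1)*(1), {1}: (1)*(exp(-6*I*pi/7)), {2}: (1)*(exp(2*I*pi/7)), {3}: (1)*(exp(-4*I*pi/7)), {4}: (1)*(exp(4*I*pi/7)), {5}: (1)*(exp(-2*I*pi/7)), {6}: (1)*(exp(6*I*pi/7))
so (chi_0 * chi_4) takes values
  {0} -> 1, {1} -> exp(-6*I*pi/7), {2} -> exp(2*I*pi/7), {3} -> exp(-4*I*pi/7), {4} -> exp(4*I*pi/7), {5} -> exp(-2*I*pi/7), {6} -> exp(6*I*pi/7).
Now take the inner product of this character with each irreducible chi from the table, <chi_0*chi_4, chi> = (1/7) sum_C |C| (chi_0*chi_4)(C) conj(chi(C)):
  <chi_0*chi_4, chi_0> = (1/7)[1*(1)*conj(1) + 1*(exp(-6*I*pi/7))*conj(1) + 1*(exp(2*I*pi/7))*conj(1) + 1*(exp(-4*I*pi/7))*conj(1) + 1*(exp(4*I*pi/7))*conj(1) + 1*(exp(-2*I*pi/7))*conj(1) + 1*(exp(6*I*pi/7))*conj(1)]
      = (1/7)[(1) + (exp(-6*I*pi/7)) + (exp(2*I*pi/7)) + (exp(-4*I*pi/7)) + (exp(4*I*pi/7)) + (exp(-2*I*pi/7)) + (exp(6*I*pi/7))] = 0/7 = 0
  <chi_0*chi_4, chi_1> = (1/7)[1*(1)*conj(1) + 1*(exp(-6*I*pi/7))*conj(exp(2*I*pi/7)) + 1*(exp(2*I*pi/7))*conj(exp(4*I*pi/7)) + 1*(exp(-4*I*pi/7))*conj(exp(6*I*pi/7)) + 1*(exp(4*I*pi/7))*conj(exp(-6*I*pi/7)) + 1*(exp(-2*I*pi/7))*conj(exp(-4*I*pi/7)) + 1*(exp(6*I*pi/7))*conj(exp(-2*I*pi/7))]
      = (1/7)[(1) + (exp(6*I*pi/7)) + (exp(-2*I*pi/7)) + (exp(4*I*pi/7)) + (exp(-4*I*pi/7)) + (exp(2*I*pi/7)) + (exp(-6*I*pi/7))] = 0/7 = 0
  <chi_0*chi_4, chi_2> = (1/7)[1*(1)*conj(1) + 1*(exp(-6*I*pi/7))*conj(exp(4*I*pi/7)) + 1*(exp(2*I*pi/7))*conj(exp(-6*I*pi/7)) + 1*(exp(-4*I*pi/7))*conj(exp(-2*I*pi/7)) + 1*(exp(4*I*pi/7))*conj(exp(2*I*pi/7)) + 1*(exp(-2*I*pi/7))*conj(exp(6*I*pi/7)) + 1*(exp(6*I*pi/7))*conj(exp(-4*I*pi/7))]
      = (1/7)[(1) + (exp(4*I*pi/7)) + (exp(-6*I*pi/7)) + (exp(-2*I*pi/7)) + (exp(2*I*pi/7)) + (exp(6*I*pi/7)) + (exp(-4*I*pi/7))] = 0/7 = 0
  <chi_0*chi_4, chi_3> = (1/7)[1*(1)*conj(1) + 1*(exp(-6*I*pi/7))*conj(exp(6*I*pi/7)) + 1*(exp(2*I*pi/7))*conj(exp(-2*I*pi/7)) + 1*(exp(-4*I*pi/7))*conj(exp(4*I*pi/7)) + 1*(exp(4*I*pi/7))*conj(exp(-4*I*pi/7)) + 1*(exp(-2*I*pi/7))*conj(exp(2*I*pi/7)) + 1*(exp(6*I*pi/7))*conj(exp(-6*I*pi/7))]
      = (1/7)[(1) + (exp(2*I*pi/7)) + (exp(4*I*pi/7)) + (exp(6*I*pi/7)) + (exp(-6*I*pi/7)) + (exp(-4*I*pi/7)) + (exp(-2*I*pi/7))] = 0/7 = 0
  <chi_0*chi_4, chi_4> = (1/7)[1*(1)*conj(1) + 1*(exp(-6*I*pi/7))*conj(exp(-6*I*pi/7)) + 1*(exp(2*I*pi/7))*conj(exp(2*I*pi/7)) + 1*(exp(-4*I*pi/7))*conj(exp(-4*I*pi/7)) + 1*(exp(4*I*pi/7))*conj(exp(4*I*pi/7)) + 1*(exp(-2*I*pi/7))*conj(exp(-2*I*pi/7)) + 1*(exp(6*I*pi/7))*conj(exp(6*I*pi/7))]
      = (1/7)[(1) + (1) + (1) + (1) + (1) + (1) + (1)] = 7/7 = 1
  <chi_0*chi_4, chi_5> = (1/7)[1*(1)*conj(1) + 1*(exp(-6*I*pi/7))*conj(exp(-4*I*pi/7)) + 1*(exp(2*I*pi/7))*conj(exp(6*I*pi/7)) + 1*(exp(-4*I*pi/7))*conj(exp(2*I*pi/7)) + 1*(exp(4*I*pi/7))*conj(exp(-2*I*pi/7)) + 1*(exp(-2*I*pi/7))*conj(exp(-6*I*pi/7)) + 1*(exp(6*I*pi/7))*conj(exp(4*I*pi/7))]
      = (1/7)[(1) + (exp(-2*I*pi/7)) + (exp(-4*I*pi/7)) + (exp(-6*I*pi/7)) + (exp(6*I*pi/7)) + (exp(4*I*pi/7)) + (exp(2*I*pi/7))] = 0/7 = 0
  <chi_0*chi_4, chi_6> = (1/7)[1*(1)*conj(1) + 1*(exp(-6*I*pi/7))*conj(exp(-2*I*pi/7)) + 1*(exp(2*I*pi/7))*conj(exp(-4*I*pi/7)) + 1*(exp(-4*I*pi/7))*conj(exp(-6*I*pi/7)) + 1*(exp(4*I*pi/7))*conj(exp(6*I*pi/7)) + 1*(exp(-2*I*pi/7))*conj(exp(4*I*pi/7)) + 1*(exp(6*I*pi/7))*conj(exp(2*I*pi/7))]
      = (1/7)[(1) + (exp(-4*I*pi/7)) + (exp(6*I*pi/7)) + (exp(2*I*pi/7)) + (exp(-2*I*pi/7)) + (exp(-6*I*pi/7)) + (exp(4*I*pi/7))] = 0/7 = 0
(Exp terms are combined using exp(i*s)*conj(exp(i*t)) = exp(i*(s-t)), and sums of them are collapsed using the identity that for every m > 1 the m distinct m-th roots of unity sum to 0, e.g. 1 + exp(2*I*pi/3) + exp(-2*I*pi/3) = 0.)
Hence the multiplicities are chi_4: 1. Dimension check: dim(chi_0)*dim(chi_4) = 1*1 = 1 and sum (mult * dim) = 1*1 = 1.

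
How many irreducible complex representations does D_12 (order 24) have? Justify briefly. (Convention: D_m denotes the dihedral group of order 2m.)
9

Details: The number of irreducible complex representations of a finite group equals its number of conjugacy classes. D_12 has 9 conjugacy classes (n/2 + 3 for n even), so D_12 (order 24) has exactly 9 irreducible complex representations.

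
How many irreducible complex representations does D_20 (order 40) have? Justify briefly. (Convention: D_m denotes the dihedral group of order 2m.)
13

Reasoning: The number of irreducible complex representations of a finite group equals its number of conjugacy classes. D_20 has 13 conjugacy classes (n/2 + 3 for n even), so D_20 (order 40) has exactly 13 irreducible complex representations.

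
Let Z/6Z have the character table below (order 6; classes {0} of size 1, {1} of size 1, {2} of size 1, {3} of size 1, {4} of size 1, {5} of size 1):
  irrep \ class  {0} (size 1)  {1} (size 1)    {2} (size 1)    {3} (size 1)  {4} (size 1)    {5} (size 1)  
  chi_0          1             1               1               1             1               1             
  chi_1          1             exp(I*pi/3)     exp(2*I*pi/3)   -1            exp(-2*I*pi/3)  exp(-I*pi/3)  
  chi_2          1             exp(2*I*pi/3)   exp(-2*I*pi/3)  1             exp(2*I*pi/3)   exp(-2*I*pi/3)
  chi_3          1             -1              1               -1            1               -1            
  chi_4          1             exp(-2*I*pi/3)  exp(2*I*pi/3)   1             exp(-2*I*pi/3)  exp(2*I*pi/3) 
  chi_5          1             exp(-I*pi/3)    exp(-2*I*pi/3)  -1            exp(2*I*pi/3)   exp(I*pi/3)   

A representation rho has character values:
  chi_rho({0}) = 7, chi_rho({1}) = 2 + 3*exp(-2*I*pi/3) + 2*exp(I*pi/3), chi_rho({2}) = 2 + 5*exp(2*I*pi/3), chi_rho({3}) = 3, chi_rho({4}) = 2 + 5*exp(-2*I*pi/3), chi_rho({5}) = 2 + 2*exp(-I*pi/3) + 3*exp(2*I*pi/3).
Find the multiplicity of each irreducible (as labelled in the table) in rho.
Multiplicities: chi_0: 2, chi_1: 2, chi_2: 0, chi_3: 0, chi_4: 3, chi_5: 0.

Working: Use <chi_rho, chi> = (1/|G|) sum_C |C| * chi_rho(C) * conj(chi(C)) with |G| = 6 for each irreducible chi in the table:
  <chi_rho, chi_0> = (1/6)[1*(7)*conj(1) + 1*(2 + 3*exp(-2*I*pi/3) + 2*exp(I*pi/3))*conj(1) + 1*(2 + 5*exp(2*I*pi/3))*conj(1) + 1*(3)*conj(1) + 1*(2 + 5*exp(-2*I*pi/3))*conj(1) + 1*(2 + 2*exp(-I*pi/3) + 3*exp(2*I*pi/3))*conj(1)]
      = (1/6)[(7) + (2 + 3*exp(-2*I*pi/3) + 2*exp(I*pi/3)) + (2 + 5*exp(2*I*pi/3)) + (3) + (2 + 5*exp(-2*I*pi/3)) + (2 + 2*exp(-I*pi/3) + 3*exp(2*I*pi/3))] = 12/6 = 2
  <chi_rho, chi_1> = (1/6)[1*(7)*conj(1) + 1*(2 + 3*exp(-2*I*pi/3) + 2*exp(I*pi/3))*conj(exp(I*pi/3)) + 1*(2 + 5*exp(2*I*pi/3))*conj(exp(2*I*pi/3)) + 1*(3)*conj(-1) + 1*(2 + 5*exp(-2*I*pi/3))*conj(exp(-2*I*pi/3)) + 1*(2 + 2*exp(-I*pi/3) + 3*exp(2*I*pi/3))*conj(exp(-I*pi/3))]
      = (1/6)[(7) + (-1 + 2*exp(-I*pi/3)) + (5 + 2*exp(-2*I*pi/3)) + (-3) + (5 + 2*exp(2*I*pi/3)) + (-1 + 2*exp(I*pi/3))] = 12/6 = 2
  <chi_rho, chi_2> = (1/6)[1*(7)*conj(1) + 1*(2 + 3*exp(-2*I*pi/3) + 2*exp(I*pi/3))*conj(exp(2*I*pi/3)) + 1*(2 + 5*exp(2*I*pi/3))*conj(exp(-2*I*pi/3)) + 1*(3)*conj(1) + 1*(2 + 5*exp(-2*I*pi/3))*conj(exp(2*I*pi/3)) + 1*(2 + 2*exp(-I*pi/3) + 3*exp(2*I*pi/3))*conj(exp(-2*I*pi/3))]
      = (1/6)[(7) + (2*exp(-2*I*pi/3) + 2*exp(-I*pi/3) + 3*exp(2*I*pi/3)) + (5*exp(-2*I*pi/3) + 2*exp(2*I*pi/3)) + (3) + (2*exp(-2*I*pi/3) + 5*exp(2*I*pi/3)) + (3*exp(-2*I*pi/3) + 2*exp(2*I*pi/3) + 2*exp(I*pi/3))] = 0/6 = 0
  <chi_rho, chi_3> = (1/6)[1*(7)*conj(1) + 1*(2 + 3*exp(-2*I*pi/3) + 2*exp(I*pi/3))*conj(-1) + 1*(2 + 5*exp(2*I*pi/3))*conj(1) + 1*(3)*conj(-1) + 1*(2 + 5*exp(-2*I*pi/3))*conj(1) + 1*(2 + 2*exp(-I*pi/3) + 3*exp(2*I*pi/3))*conj(-1)]
      = (1/6)[(7) + (-2 - 2*exp(I*pi/3) - 3*exp(-2*I*pi/3)) + (2 + 5*exp(2*I*pi/3)) + (-3) + (2 + 5*exp(-2*I*pi/3)) + (-2 - 3*exp(2*I*pi/3) - 2*exp(-I*pi/3))] = 0/6 = 0
  <chi_rho, chi_4> = (1/6)[1*(7)*conj(1) + 1*(2 + 3*exp(-2*I*pi/3) + 2*exp(I*pi/3))*conj(exp(-2*I*pi/3)) + 1*(2 + 5*exp(2*I*pi/3))*conj(exp(2*I*pi/3)) + 1*(3)*conj(1) + 1*(2 + 5*exp(-2*I*pi/3))*conj(exp(-2*I*pi/3)) + 1*(2 + 2*exp(-I*pi/3) + 3*exp(2*I*pi/3))*conj(exp(2*I*pi/3))]
      = (1/6)[(7) + (1 + 2*exp(2*I*pi/3)) + (5 + 2*exp(-2*I*pi/3)) + (3) + (5 + 2*exp(2*I*pi/3)) + (1 + 2*exp(-2*I*pi/3))] = 18/6 = 3
  <chi_rho, chi_5> = (1/6)[1*(7)*conj(1) + 1*(2 + 3*exp(-2*I*pi/3) + 2*exp(I*pi/3))*conj(exp(-I*pi/3)) + 1*(2 + 5*exp(2*I*pi/3))*conj(exp(-2*I*pi/3)) + 1*(3)*conj(-1) + 1*(2 + 5*exp(-2*I*pi/3))*conj(exp(2*I*pi/3)) + 1*(2 + 2*exp(-I*pi/3) + 3*exp(2*I*pi/3))*conj(exp(I*pi/3))]
      = (1/6)[(7) + (3*exp(-I*pi/3) + 2*exp(2*I*pi/3) + 2*exp(I*pi/3)) + (5*exp(-2*I*pi/3) + 2*exp(2*I*pi/3)) + (-3) + (2*exp(-2*I*pi/3) + 5*exp(2*I*pi/3)) + (2*exp(-2*I*pi/3) + 2*exp(-I*pi/3) + 3*exp(I*pi/3))] = 0/6 = 0
(Exp terms are combined using exp(i*s)*conj(exp(i*t)) = exp(i*(s-t)), and sums of them are collapsed using the identity that for every m > 1 the m distinct m-th roots of unity sum to 0, e.g. 1 + exp(2*I*pi/3) + exp(-2*I*pi/3) = 0.)
Dimension check: dim(rho) = sum (mult * dim) = 2*1 + 2*1 + 0*1 + 0*1 + 3*1 + 0*1 = 7 = chi_rho(e) = 7.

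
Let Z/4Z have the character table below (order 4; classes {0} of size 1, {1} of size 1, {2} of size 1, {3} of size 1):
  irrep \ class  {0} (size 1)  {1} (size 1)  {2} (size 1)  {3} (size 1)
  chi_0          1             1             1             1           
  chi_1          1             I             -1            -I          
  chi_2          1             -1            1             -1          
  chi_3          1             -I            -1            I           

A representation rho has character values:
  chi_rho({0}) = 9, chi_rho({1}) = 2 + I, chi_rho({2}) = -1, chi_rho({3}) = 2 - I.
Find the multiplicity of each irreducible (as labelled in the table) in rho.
Multiplicities: chi_0: 3, chi_1: 3, chi_2: 1, chi_3: 2.

Use <chi_rho, chi> = (1/|G|) sum_C |C| * chi_rho(C) * conj(chi(C)) with |G| = 4 for each irreducible chi in the table:
  <chi_rho, chi_0> = (1/4)[1*(9)*conj(1) + 1*(2 + I)*conj(1) + 1*(-1)*conj(1) + 1*(2 - I)*conj(1)]
      = (1/4)[(9) + (2 + I) + (-1) + (2 - I)] = 12/4 = 3
  <chi_rho, chi_1> = (1/4)[1*(9)*conj(1) + 1*(2 + I)*conj(I) + 1*(-1)*conj(-1) + 1*(2 - I)*conj(-I)]
      = (1/4)[(9) + (1 - 2*I) + (1) + (1 + 2*I)] = 12/4 = 3
  <chi_rho, chi_2> = (1/4)[1*(9)*conj(1) + 1*(2 + I)*conj(-1) + 1*(-1)*conj(1) + 1*(2 - I)*conj(-1)]
      = (1/4)[(9) + (-2 - I) + (-1) + (-2 + I)] = 4/4 = 1
  <chi_rho, chi_3> = (1/4)[1*(9)*conj(1) + 1*(2 + I)*conj(-I) + 1*(-1)*conj(-1) + 1*(2 - I)*conj(I)]
      = (1/4)[(9) + (-1 + 2*I) + (1) + (-1 - 2*I)] = 8/4 = 2
(Exp terms are combined using exp(i*s)*conj(exp(i*t)) = exp(i*(s-t)), and sums of them are collapsed using the identity that for every m > 1 the m distinct m-th roots of unity sum to 0, e.g. 1 + exp(2*I*pi/3) + exp(-2*I*pi/3) = 0.)
Dimension check: dim(rho) = sum (mult * dim) = 3*1 + 3*1 + 1*1 + 2*1 = 9 = chi_rho(e) = 9.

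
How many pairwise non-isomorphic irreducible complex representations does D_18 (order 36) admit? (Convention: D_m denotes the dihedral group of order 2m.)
12

Proof sketch: The number of irreducible complex representations of a finite group equals its number of conjugacy classes. D_18 has 12 conjugacy classes (n/2 + 3 for n even), so D_18 (order 36) has exactly 12 irreducible complex representations.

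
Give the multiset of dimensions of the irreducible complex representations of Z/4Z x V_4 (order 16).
Dimensions: 1, 1, 1, 1, 1, 1, 1, 1, 1, 1, 1, 1, 1, 1, 1, 1

There are 16 irreducibles (= number of conjugacy classes). Their dimensions d_i satisfy sum d_i^2 = |G| = 16: 1 + 1 + 1 + 1 + 1 + 1 + 1 + 1 + 1 + 1 + 1 + 1 + 1 + 1 + 1 + 1 = 16. (For the product with Z/4Z: each of the 4 1-dim characters of Z/4Z tensors with each irrep of V_4, giving 4 copies of each V_4-dimension.)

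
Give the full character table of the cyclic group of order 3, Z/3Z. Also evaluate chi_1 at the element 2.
Character table of Z/3Z (irreps indexed chi_0,...,chi_2 with chi_k(m) = zeta_3^(k*m), zeta_3 = exp(2*pi*i/3)):
  irrep \ class  {0} (size 1)  {1} (size 1)    {2} (size 1)  
  chi_0          1             1               1             
  chi_1          1             exp(2*I*pi/3)   exp(-2*I*pi/3)
  chi_2          1             exp(-2*I*pi/3)  exp(2*I*pi/3) 

Spot check: chi_1(2) = zeta_3^(1*2) = zeta_3^2 = exp(-2*I*pi/3).

Derivation: Z/3Z is abelian, so all 3 irreducible complex representations are 1-dimensional. They are given by chi_k(m) = zeta_3^(k*m) for k = 0,...,2. Row orthogonality: sum_m chi_k(m) conj(chi_l(m)) = 3 * [k = l].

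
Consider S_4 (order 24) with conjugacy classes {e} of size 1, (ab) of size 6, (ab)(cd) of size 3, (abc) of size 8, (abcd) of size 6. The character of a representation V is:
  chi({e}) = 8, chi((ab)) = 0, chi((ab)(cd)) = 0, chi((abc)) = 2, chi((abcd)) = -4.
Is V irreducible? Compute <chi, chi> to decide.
Not irreducible (reducible): <chi, chi> = 8 > 1.

Justification: <chi, chi> = (1/|G|) sum_C |C| * |chi(C)|^2 = (1/24)[1*|8|^2 + 6*|0|^2 + 3*|0|^2 + 8*|2|^2 + 6*|-4|^2]
  = (1/24)[(64) + (0) + (0) + (32) + (96)] = 192/24 = 8.
A character is irreducible iff <chi, chi> = 1, so this representation is reducible.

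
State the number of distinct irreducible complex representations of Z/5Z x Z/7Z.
35

The number of irreducible complex representations of a finite group equals its number of conjugacy classes. Z/5Z x Z/7Z is abelian of order 35, so every element is its own conjugacy class: 35 classes, so Z/5Z x Z/7Z (order 35) has exactly 35 irreducible complex representations.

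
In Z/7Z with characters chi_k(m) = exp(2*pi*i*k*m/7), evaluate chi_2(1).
chi_2(1) = zeta_7^2 = exp(4*I*pi/7)

Why: chi_2(1) = zeta_7^(2*1) = zeta_7^2. Since zeta_7^7 = 1, this equals zeta_7^2 = exp(2*pi*i*2/7) = exp(4*I*pi/7).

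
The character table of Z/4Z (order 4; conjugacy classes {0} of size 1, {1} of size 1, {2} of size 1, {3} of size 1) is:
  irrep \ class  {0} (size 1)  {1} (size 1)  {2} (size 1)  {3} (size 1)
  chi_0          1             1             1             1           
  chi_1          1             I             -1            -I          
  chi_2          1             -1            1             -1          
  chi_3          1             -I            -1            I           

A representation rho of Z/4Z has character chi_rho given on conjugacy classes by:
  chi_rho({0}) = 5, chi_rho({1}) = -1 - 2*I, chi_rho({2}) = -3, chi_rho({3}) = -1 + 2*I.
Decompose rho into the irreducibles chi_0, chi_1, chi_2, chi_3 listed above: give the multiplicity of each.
Multiplicities: chi_0: 0, chi_1: 1, chi_2: 1, chi_3: 3.

Use <chi_rho, chi> = (1/|G|) sum_C |C| * chi_rho(C) * conj(chi(C)) with |G| = 4 for each irreducible chi in the table:
  <chi_rho, chi_0> = (1/4)[1*(5)*conj(1) + 1*(-1 - 2*I)*conj(1) + 1*(-3)*conj(1) + 1*(-1 + 2*I)*conj(1)]
      = (1/4)[(5) + (-1 - 2*I) + (-3) + (-1 + 2*I)] = 0/4 = 0
  <chi_rho, chi_1> = (1/4)[1*(5)*conj(1) + 1*(-1 - 2*I)*conj(I) + 1*(-3)*conj(-1) + 1*(-1 + 2*I)*conj(-I)]
      = (1/4)[(5) + (-2 + I) + (3) + (-2 - I)] = 4/4 = 1
  <chi_rho, chi_2> = (1/4)[1*(5)*conj(1) + 1*(-1 - 2*I)*conj(-1) + 1*(-3)*conj(1) + 1*(-1 + 2*I)*conj(-1)]
      = (1/4)[(5) + (1 + 2*I) + (-3) + (1 - 2*I)] = 4/4 = 1
  <chi_rho, chi_3> = (1/4)[1*(5)*conj(1) + 1*(-1 - 2*I)*conj(-I) + 1*(-3)*conj(-1) + 1*(-1 + 2*I)*conj(I)]
      = (1/4)[(5) + (2 - I) + (3) + (2 + I)] = 12/4 = 3
(Exp terms are combined using exp(i*s)*conj(exp(i*t)) = exp(i*(s-t)), and sums of them are collapsed using the identity that for every m > 1 the m distinct m-th roots of unity sum to 0, e.g. 1 + exp(2*I*pi/3) + exp(-2*I*pi/3) = 0.)
Dimension check: dim(rho) = sum (mult * dim) = 0*1 + 1*1 + 1*1 + 3*1 = 5 = chi_rho(e) = 5.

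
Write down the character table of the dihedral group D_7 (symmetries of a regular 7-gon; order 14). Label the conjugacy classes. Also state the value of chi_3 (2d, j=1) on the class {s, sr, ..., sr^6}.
Conjugacy classes: {e} of size 1, {r^1, r^6} of size 2, {r^2, r^5} of size 2, {r^3, r^4} of size 2, {s, sr, ..., sr^6} of size 7.
Character table:
  irrep \ class              {e} (size 1)  {r^1, r^6} (size 2)  {r^2, r^5} (size 2)  {r^3, r^4} (size 2)  {s, sr, ..., sr^6} (size 7)
  chi_1 (triv)               1             1                    1                    1                    1                          
  chi_2 (sign: r->1, s->-1)  1             1                    1                    1                    -1                         
  chi_3 (2d, j=1)            2             2*cos(2*pi/7)        -2*cos(3*pi/7)       -2*cos(pi/7)         0                          
  chi_4 (2d, j=2)            2             -2*cos(3*pi/7)       -2*cos(pi/7)         2*cos(2*pi/7)        0                          
  chi_5 (2d, j=3)            2             -2*cos(pi/7)         2*cos(2*pi/7)        -2*cos(3*pi/7)       0                          

Spot check: chi_3 (2d, j=1) on {s, sr, ..., sr^6} = 0.

Why: D_7 has order 2*7 = 14 with 5 conjugacy classes, hence 5 irreducibles. Sum of squared dims 1 + 1 + 4 + 4 + 4 = 14 = |G|. Linear characters come from the abelianisation; the 2-dimensional irreps have character r^k -> 2*cos(2*pi*j*k/7), reflections -> 0.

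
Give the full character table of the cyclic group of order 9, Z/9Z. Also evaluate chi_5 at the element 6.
Character table of Z/9Z (irreps indexed chi_0,...,chi_8 with chi_k(m) = zeta_9^(k*m), zeta_9 = exp(2*pi*i/9)):
  irrep \ class  {0} (size 1)  {1} (size 1)    {2} (size 1)    {3} (size 1)    {4} (size 1)    {5} (size 1)    {6} (size 1)    {7} (size 1)    {8} (size 1)  
  chi_0          1             1               1               1               1               1               1               1               1             
  chi_1          1             exp(2*I*pi/9)   exp(4*I*pi/9)   exp(2*I*pi/3)   exp(8*I*pi/9)   exp(-8*I*pi/9)  exp(-2*I*pi/3)  exp(-4*I*pi/9)  exp(-2*I*pi/9)
  chi_2          1             exp(4*I*pi/9)   exp(8*I*pi/9)   exp(-2*I*pi/3)  exp(-2*I*pi/9)  exp(2*I*pi/9)   exp(2*I*pi/3)   exp(-8*I*pi/9)  exp(-4*I*pi/9)
  chi_3          1             exp(2*I*pi/3)   exp(-2*I*pi/3)  1               exp(2*I*pi/3)   exp(-2*I*pi/3)  1               exp(2*I*pi/3)   exp(-2*I*pi/3)
  chi_4          1             exp(8*I*pi/9)   exp(-2*I*pi/9)  exp(2*I*pi/3)   exp(-4*I*pi/9)  exp(4*I*pi/9)   exp(-2*I*pi/3)  exp(2*I*pi/9)   exp(-8*I*pi/9)
  chi_5          1             exp(-8*I*pi/9)  exp(2*I*pi/9)   exp(-2*I*pi/3)  exp(4*I*pi/9)   exp(-4*I*pi/9)  exp(2*I*pi/3)   exp(-2*I*pi/9)  exp(8*I*pi/9) 
  chi_6          1             exp(-2*I*pi/3)  exp(2*I*pi/3)   1               exp(-2*I*pi/3)  exp(2*I*pi/3)   1               exp(-2*I*pi/3)  exp(2*I*pi/3) 
  chi_7          1             exp(-4*I*pi/9)  exp(-8*I*pi/9)  exp(2*I*pi/3)   exp(2*I*pi/9)   exp(-2*I*pi/9)  exp(-2*I*pi/3)  exp(8*I*pi/9)   exp(4*I*pi/9) 
  chi_8          1             exp(-2*I*pi/9)  exp(-4*I*pi/9)  exp(-2*I*pi/3)  exp(-8*I*pi/9)  exp(8*I*pi/9)   exp(2*I*pi/3)   exp(4*I*pi/9)   exp(2*I*pi/9) 

Spot check: chi_5(6) = zeta_9^(5*6) = zeta_9^30 = exp(2*I*pi/3).

Z/9Z is abelian, so all 9 irreducible complex representations are 1-dimensional. They are given by chi_k(m) = zeta_9^(k*m) for k = 0,...,8. Row orthogonality: sum_m chi_k(m) conj(chi_l(m)) = 9 * [k = l].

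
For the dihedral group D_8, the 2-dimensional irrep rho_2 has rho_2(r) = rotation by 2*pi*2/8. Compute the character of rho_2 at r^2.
chi_{rho_2}(r^2) = 2*cos(2*pi*2*2/8) = -2

Explanation: rho_2(r^2) is rotation by angle 2*pi*2*2/8, whose trace is 2*cos(2*pi*2*2/8) = -2.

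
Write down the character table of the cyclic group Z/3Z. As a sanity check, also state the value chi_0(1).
Character table of Z/3Z (irreps indexed chi_0,...,chi_2 with chi_k(m) = zeta_3^(k*m), zeta_3 = exp(2*pi*i/3)):
  irrep \ class  {0} (size 1)  {1} (size 1)    {2} (size 1)  
  chi_0          1             1               1             
  chi_1          1             exp(2*I*pi/3)   exp(-2*I*pi/3)
  chi_2          1             exp(-2*I*pi/3)  exp(2*I*pi/3) 

Spot check: chi_0(1) = zeta_3^(0*1) = zeta_3^0 = 1.

Derivation: Z/3Z is abelian, so all 3 irreducible complex representations are 1-dimensional. They are given by chi_k(m) = zeta_3^(k*m) for k = 0,...,2. Row orthogonality: sum_m chi_k(m) conj(chi_l(m)) = 3 * [k = l].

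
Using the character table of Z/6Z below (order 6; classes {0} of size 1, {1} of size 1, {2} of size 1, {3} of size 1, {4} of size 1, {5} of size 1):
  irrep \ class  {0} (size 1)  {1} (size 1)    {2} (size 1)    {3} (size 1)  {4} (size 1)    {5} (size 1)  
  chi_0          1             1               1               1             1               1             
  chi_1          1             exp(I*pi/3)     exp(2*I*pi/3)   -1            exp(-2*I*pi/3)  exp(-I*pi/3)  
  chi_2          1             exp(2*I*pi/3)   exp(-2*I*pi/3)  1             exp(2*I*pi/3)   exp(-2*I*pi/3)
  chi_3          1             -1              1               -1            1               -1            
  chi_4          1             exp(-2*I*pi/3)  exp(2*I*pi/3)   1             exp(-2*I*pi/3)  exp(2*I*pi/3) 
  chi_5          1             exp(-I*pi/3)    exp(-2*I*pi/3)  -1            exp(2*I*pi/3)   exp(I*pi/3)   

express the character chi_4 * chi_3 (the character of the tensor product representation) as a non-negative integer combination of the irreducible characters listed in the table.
chi_4 tensor chi_3 = chi_1 (all other irreducibles have multiplicity 0).

Derivation: The character of a tensor product is the pointwise product (chi_4 * chi_3)(C) = chi_4(C) * chi_3(C):
  {0}: (1)*(1), {1}: (exp(-2*I*pi/3))*(-1), {2}: (exp(2*I*pi/3))*(1), {3}: (1)*(-1), {4}: (exp(-2*I*pi/3))*(1), {5}: (exp(2*I*pi/3))*(-1)
so (chi_4 * chi_3) takes values
  {0} -> 1, {1} -> -exp(-2*I*pi/3), {2} -> exp(2*I*pi/3), {3} -> -1, {4} -> exp(-2*I*pi/3), {5} -> -exp(2*I*pi/3).
Now take the inner product of this character with each irreducible chi from the table, <chi_4*chi_3, chi> = (1/6) sum_C |C| (chi_4*chi_3)(C) conj(chi(C)):
  <chi_4*chi_3, chi_0> = (1/6)[1*(1)*conj(1) + 1*(-exp(-2*I*pi/3))*conj(1) + 1*(exp(2*I*pi/3))*conj(1) + 1*(-1)*conj(1) + 1*(exp(-2*I*pi/3))*conj(1) + 1*(-exp(2*I*pi/3))*conj(1)]
      = (1/6)[(1) + (-exp(-2*I*pi/3)) + (exp(2*I*pi/3)) + (-1) + (exp(-2*I*pi/3)) + (-exp(2*I*pi/3))] = 0/6 = 0
  <chi_4*chi_3, chi_1> = (1/6)[1*(1)*conj(1) + 1*(-exp(-2*I*pi/3))*conj(exp(I*pi/3)) + 1*(exp(2*I*pi/3))*conj(exp(2*I*pi/3)) + 1*(-1)*conj(-1) + 1*(exp(-2*I*pi/3))*conj(exp(-2*I*pi/3)) + 1*(-exp(2*I*pi/3))*conj(exp(-I*pi/3))]
      = (1/6)[(1) + (1) + (1) + (1) + (1) + (1)] = 6/6 = 1
  <chi_4*chi_3, chi_2> = (1/6)[1*(1)*conj(1) + 1*(-exp(-2*I*pi/3))*conj(exp(2*I*pi/3)) + 1*(exp(2*I*pi/3))*conj(exp(-2*I*pi/3)) + 1*(-1)*conj(1) + 1*(exp(-2*I*pi/3))*conj(exp(2*I*pi/3)) + 1*(-exp(2*I*pi/3))*conj(exp(-2*I*pi/3))]
      = (1/6)[(1) + (-exp(2*I*pi/3)) + (exp(-2*I*pi/3)) + (-1) + (exp(2*I*pi/3)) + (-exp(-2*I*pi/3))] = 0/6 = 0
  <chi_4*chi_3, chi_3> = (1/6)[1*(1)*conj(1) + 1*(-exp(-2*I*pi/3))*conj(-1) + 1*(exp(2*I*pi/3))*conj(1) + 1*(-1)*conj(-1) + 1*(exp(-2*I*pi/3))*conj(1) + 1*(-exp(2*I*pi/3))*conj(-1)]
      = (1/6)[(1) + (exp(-2*I*pi/3)) + (exp(2*I*pi/3)) + (1) + (exp(-2*I*pi/3)) + (exp(2*I*pi/3))] = 0/6 = 0
  <chi_4*chi_3, chi_4> = (1/6)[1*(1)*conj(1) + 1*(-exp(-2*I*pi/3))*conj(exp(-2*I*pi/3)) + 1*(exp(2*I*pi/3))*conj(exp(2*I*pi/3)) + 1*(-1)*conj(1) + 1*(exp(-2*I*pi/3))*conj(exp(-2*I*pi/3)) + 1*(-exp(2*I*pi/3))*conj(exp(2*I*pi/3))]
      = (1/6)[(1) + (-1) + (1) + (-1) + (1) + (-1)] = 0/6 = 0
  <chi_4*chi_3, chi_5> = (1/6)[1*(1)*conj(1) + 1*(-exp(-2*I*pi/3))*conj(exp(-I*pi/3)) + 1*(exp(2*I*pi/3))*conj(exp(-2*I*pi/3)) + 1*(-1)*conj(-1) + 1*(exp(-2*I*pi/3))*conj(exp(2*I*pi/3)) + 1*(-exp(2*I*pi/3))*conj(exp(I*pi/3))]
      = (1/6)[(1) + (-exp(-I*pi/3)) + (exp(-2*I*pi/3)) + (1) + (exp(2*I*pi/3)) + (-exp(I*pi/3))] = 0/6 = 0
(Exp terms are combined using exp(i*s)*conj(exp(i*t)) = exp(i*(s-t)), and sums of them are collapsed using the identity that for every m > 1 the m distinct m-th roots of unity sum to 0, e.g. 1 + exp(2*I*pi/3) + exp(-2*I*pi/3) = 0.)
Hence the multiplicities are chi_1: 1. Dimension check: dim(chi_4)*dim(chi_3) = 1*1 = 1 and sum (mult * dim) = 1*1 = 1.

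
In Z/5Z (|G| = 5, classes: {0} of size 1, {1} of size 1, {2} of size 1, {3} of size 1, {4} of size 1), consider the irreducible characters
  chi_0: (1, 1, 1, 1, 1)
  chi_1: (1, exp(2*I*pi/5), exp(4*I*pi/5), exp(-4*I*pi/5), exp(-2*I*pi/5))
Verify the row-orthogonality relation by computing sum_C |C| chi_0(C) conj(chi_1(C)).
Sum = 0; so <chi_0, chi_1> = 0 (distinct irreducibles are orthogonal).

Working: Compute term by term over conjugacy classes (|C| * chi_0(C) * conj(chi_1(C))):
  1*(1)*conj(1) + 1*(1)*conj(exp(2*I*pi/5)) + 1*(1)*conj(exp(4*I*pi/5)) + 1*(1)*conj(exp(-4*I*pi/5)) + 1*(1)*conj(exp(-2*I*pi/5))
  = (1) + (exp(-2*I*pi/5)) + (exp(-4*I*pi/5)) + (exp(4*I*pi/5)) + (exp(2*I*pi/5))
  = 0.
(Exp terms are combined using exp(i*s)*conj(exp(i*t)) = exp(i*(s-t)), and sums of them are collapsed using the identity that for every m > 1 the m distinct m-th roots of unity sum to 0, e.g. 1 + exp(2*I*pi/3) + exp(-2*I*pi/3) = 0.)
Dividing by |G| = 5 gives 0/5 = 0, matching the row-orthogonality relation <chi_0, chi_1> = [chi_0 = chi_1].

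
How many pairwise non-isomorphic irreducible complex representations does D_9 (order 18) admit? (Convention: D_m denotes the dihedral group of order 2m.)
6

Details: The number of irreducible complex representations of a finite group equals its number of conjugacy classes. D_9 has 6 conjugacy classes ((n+3)/2 for n odd), so D_9 (order 18) has exactly 6 irreducible complex representations.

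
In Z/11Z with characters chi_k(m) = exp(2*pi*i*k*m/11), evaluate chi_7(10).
chi_7(10) = zeta_11^70 = exp(8*I*pi/11)

Details: chi_7(10) = zeta_11^(7*10) = zeta_11^70. Since zeta_11^11 = 1, this equals zeta_11^4 = exp(2*pi*i*4/11) = exp(8*I*pi/11).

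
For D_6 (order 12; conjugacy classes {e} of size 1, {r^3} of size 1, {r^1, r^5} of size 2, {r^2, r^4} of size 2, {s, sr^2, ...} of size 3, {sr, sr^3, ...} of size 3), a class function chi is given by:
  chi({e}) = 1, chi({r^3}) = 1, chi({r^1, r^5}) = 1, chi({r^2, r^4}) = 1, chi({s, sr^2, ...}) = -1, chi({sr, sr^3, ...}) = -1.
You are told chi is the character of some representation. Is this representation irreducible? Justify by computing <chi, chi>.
Irreducible: <chi, chi> = 1.

Argument: <chi, chi> = (1/|G|) sum_C |C| * |chi(C)|^2 = (1/12)[1*|1|^2 + 1*|1|^2 + 2*|1|^2 + 2*|1|^2 + 3*|-1|^2 + 3*|-1|^2]
  = (1/12)[(1) + (1) + (2) + (2) + (3) + (3)] = 12/12 = 1.
A character is irreducible iff <chi, chi> = 1, so this representation is irreducible.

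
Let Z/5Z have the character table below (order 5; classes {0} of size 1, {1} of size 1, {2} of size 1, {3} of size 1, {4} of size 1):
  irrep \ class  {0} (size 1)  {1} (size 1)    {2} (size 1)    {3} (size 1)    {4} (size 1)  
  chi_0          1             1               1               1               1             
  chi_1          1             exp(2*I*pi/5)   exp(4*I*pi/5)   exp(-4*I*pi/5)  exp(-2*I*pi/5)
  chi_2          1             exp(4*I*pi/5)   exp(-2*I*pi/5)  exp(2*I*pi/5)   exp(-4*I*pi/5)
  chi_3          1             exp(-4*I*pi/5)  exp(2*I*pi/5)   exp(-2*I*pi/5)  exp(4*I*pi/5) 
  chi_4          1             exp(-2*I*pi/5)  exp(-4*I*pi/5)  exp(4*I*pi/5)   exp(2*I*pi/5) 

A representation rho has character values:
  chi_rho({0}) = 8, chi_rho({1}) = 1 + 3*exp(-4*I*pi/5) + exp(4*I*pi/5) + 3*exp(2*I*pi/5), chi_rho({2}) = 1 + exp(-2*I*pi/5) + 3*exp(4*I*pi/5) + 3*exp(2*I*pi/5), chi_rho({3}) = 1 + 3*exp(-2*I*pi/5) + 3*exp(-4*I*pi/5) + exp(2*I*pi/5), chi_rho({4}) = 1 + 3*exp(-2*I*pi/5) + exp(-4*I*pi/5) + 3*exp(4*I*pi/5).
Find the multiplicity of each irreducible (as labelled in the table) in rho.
Multiplicities: chi_0: 1, chi_1: 3, chi_2: 1, chi_3: 3, chi_4: 0.

Details: Use <chi_rho, chi> = (1/|G|) sum_C |C| * chi_rho(C) * conj(chi(C)) with |G| = 5 for each irreducible chi in the table:
  <chi_rho, chi_0> = (1/5)[1*(8)*conj(1) + 1*(1 + 3*exp(-4*I*pi/5) + exp(4*I*pi/5) + 3*exp(2*I*pi/5))*conj(1) + 1*(1 + exp(-2*I*pi/5) + 3*exp(4*I*pi/5) + 3*exp(2*I*pi/5))*conj(1) + 1*(1 + 3*exp(-2*I*pi/5) + 3*exp(-4*I*pi/5) + exp(2*I*pi/5))*conj(1) + 1*(1 + 3*exp(-2*I*pi/5) + exp(-4*I*pi/5) + 3*exp(4*I*pi/5))*conj(1)]
      = (1/5)[(8) + (1 + 3*exp(-4*I*pi/5) + exp(4*I*pi/5) + 3*exp(2*I*pi/5)) + (1 + exp(-2*I*pi/5) + 3*exp(4*I*pi/5) + 3*exp(2*I*pi/5)) + (1 + 3*exp(-2*I*pi/5) + 3*exp(-4*I*pi/5) + exp(2*I*pi/5)) + (1 + 3*exp(-2*I*pi/5) + exp(-4*I*pi/5) + 3*exp(4*I*pi/5))] = 5/5 = 1
  <chi_rho, chi_1> = (1/5)[1*(8)*conj(1) + 1*(1 + 3*exp(-4*I*pi/5) + exp(4*I*pi/5) + 3*exp(2*I*pi/5))*conj(exp(2*I*pi/5)) + 1*(1 + exp(-2*I*pi/5) + 3*exp(4*I*pi/5) + 3*exp(2*I*pi/5))*conj(exp(4*I*pi/5)) + 1*(1 + 3*exp(-2*I*pi/5) + 3*exp(-4*I*pi/5) + exp(2*I*pi/5))*conj(exp(-4*I*pi/5)) + 1*(1 + 3*exp(-2*I*pi/5) + exp(-4*I*pi/5) + 3*exp(4*I*pi/5))*conj(exp(-2*I*pi/5))]
      = (1/5)[(8) + (3 + exp(-2*I*pi/5) + exp(2*I*pi/5) + 3*exp(4*I*pi/5)) + (3 + 3*exp(-2*I*pi/5) + exp(-4*I*pi/5) + exp(4*I*pi/5)) + (3 + exp(-4*I*pi/5) + exp(4*I*pi/5) + 3*exp(2*I*pi/5)) + (3 + 3*exp(-4*I*pi/5) + exp(-2*I*pi/5) + exp(2*I*pi/5))] = 15/5 = 3
  <chi_rho, chi_2> = (1/5)[1*(8)*conj(1) + 1*(1 + 3*exp(-4*I*pi/5) + exp(4*I*pi/5) + 3*exp(2*I*pi/5))*conj(exp(4*I*pi/5)) + 1*(1 + exp(-2*I*pi/5) + 3*exp(4*I*pi/5) + 3*exp(2*I*pi/5))*conj(exp(-2*I*pi/5)) + 1*(1 + 3*exp(-2*I*pi/5) + 3*exp(-4*I*pi/5) + exp(2*I*pi/5))*conj(exp(2*I*pi/5)) + 1*(1 + 3*exp(-2*I*pi/5) + exp(-4*I*pi/5) + 3*exp(4*I*pi/5))*conj(exp(-4*I*pi/5))]
      = (1/5)[(8) + (1 + 3*exp(-2*I*pi/5) + exp(-4*I*pi/5) + 3*exp(2*I*pi/5)) + (1 + 3*exp(-4*I*pi/5) + exp(2*I*pi/5) + 3*exp(4*I*pi/5)) + (1 + 3*exp(-4*I*pi/5) + exp(-2*I*pi/5) + 3*exp(4*I*pi/5)) + (1 + 3*exp(-2*I*pi/5) + exp(4*I*pi/5) + 3*exp(2*I*pi/5))] = 5/5 = 1
  <chi_rho, chi_3> = (1/5)[1*(8)*conj(1) + 1*(1 + 3*exp(-4*I*pi/5) + exp(4*I*pi/5) + 3*exp(2*I*pi/5))*conj(exp(-4*I*pi/5)) + 1*(1 + exp(-2*I*pi/5) + 3*exp(4*I*pi/5) + 3*exp(2*I*pi/5))*conj(exp(2*I*pi/5)) + 1*(1 + 3*exp(-2*I*pi/5) + 3*exp(-4*I*pi/5) + exp(2*I*pi/5))*conj(exp(-2*I*pi/5)) + 1*(1 + 3*exp(-2*I*pi/5) + exp(-4*I*pi/5) + 3*exp(4*I*pi/5))*conj(exp(4*I*pi/5))]
      = (1/5)[(8) + (3 + 3*exp(-4*I*pi/5) + exp(-2*I*pi/5) + exp(4*I*pi/5)) + (3 + exp(-2*I*pi/5) + exp(-4*I*pi/5) + 3*exp(2*I*pi/5)) + (3 + 3*exp(-2*I*pi/5) + exp(4*I*pi/5) + exp(2*I*pi/5)) + (3 + exp(-4*I*pi/5) + exp(2*I*pi/5) + 3*exp(4*I*pi/5))] = 15/5 = 3
  <chi_rho, chi_4> = (1/5)[1*(8)*conj(1) + 1*(1 + 3*exp(-4*I*pi/5) + exp(4*I*pi/5) + 3*exp(2*I*pi/5))*conj(exp(-2*I*pi/5)) + 1*(1 + exp(-2*I*pi/5) + 3*exp(4*I*pi/5) + 3*exp(2*I*pi/5))*conj(exp(-4*I*pi/5)) + 1*(1 + 3*exp(-2*I*pi/5) + 3*exp(-4*I*pi/5) + exp(2*I*pi/5))*conj(exp(4*I*pi/5)) + 1*(1 + 3*exp(-2*I*pi/5) + exp(-4*I*pi/5) + 3*exp(4*I*pi/5))*conj(exp(2*I*pi/5))]
      = (1/5)[(8) + (3*exp(-2*I*pi/5) + exp(-4*I*pi/5) + exp(2*I*pi/5) + 3*exp(4*I*pi/5)) + (3*exp(-2*I*pi/5) + 3*exp(-4*I*pi/5) + exp(4*I*pi/5) + exp(2*I*pi/5)) + (exp(-2*I*pi/5) + exp(-4*I*pi/5) + 3*exp(4*I*pi/5) + 3*exp(2*I*pi/5)) + (3*exp(-4*I*pi/5) + exp(-2*I*pi/5) + exp(4*I*pi/5) + 3*exp(2*I*pi/5))] = 0/5 = 0
(Exp terms are combined using exp(i*s)*conj(exp(i*t)) = exp(i*(s-t)), and sums of them are collapsed using the identity that for every m > 1 the m distinct m-th roots of unity sum to 0, e.g. 1 + exp(2*I*pi/3) + exp(-2*I*pi/3) = 0.)
Dimension check: dim(rho) = sum (mult * dim) = 1*1 + 3*1 + 1*1 + 3*1 + 0*1 = 8 = chi_rho(e) = 8.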